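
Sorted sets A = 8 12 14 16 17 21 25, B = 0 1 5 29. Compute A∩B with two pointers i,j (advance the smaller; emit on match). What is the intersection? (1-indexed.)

intersection = []

[i=1,j=1] 8>0 → j++
[i=1,j=2] 8>1 → j++
[i=1,j=3] 8>5 → j++
[i=1,j=4] 8<29 → i++
[i=2,j=4] 12<29 → i++
[i=3,j=4] 14<29 → i++
[i=4,j=4] 16<29 → i++
[i=5,j=4] 17<29 → i++
[i=6,j=4] 21<29 → i++
[i=7,j=4] 25<29 → i++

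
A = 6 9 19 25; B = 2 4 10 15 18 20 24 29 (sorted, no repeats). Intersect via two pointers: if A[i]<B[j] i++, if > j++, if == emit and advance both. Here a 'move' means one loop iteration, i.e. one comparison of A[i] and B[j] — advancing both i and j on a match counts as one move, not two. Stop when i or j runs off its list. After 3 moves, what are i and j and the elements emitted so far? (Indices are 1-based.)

i=2, j=3, emitted=[]

[i=1,j=1] 6>2 → j++
[i=1,j=2] 6>4 → j++
[i=1,j=3] 6<10 → i++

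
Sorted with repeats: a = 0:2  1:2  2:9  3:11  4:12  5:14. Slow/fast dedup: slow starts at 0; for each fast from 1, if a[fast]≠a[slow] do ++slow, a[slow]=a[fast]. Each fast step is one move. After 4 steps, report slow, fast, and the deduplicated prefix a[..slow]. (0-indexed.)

slow=3, fast=5, prefix=[2, 9, 11, 12]

slow=0 fast=1: a[fast]=2=a[slow] dup, fast++
slow=0 fast=2: a[fast]=9≠a[slow]=2 write a[1]=9, slow++,fast++
slow=1 fast=3: a[fast]=11≠a[slow]=9 write a[2]=11, slow++,fast++
slow=2 fast=4: a[fast]=12≠a[slow]=11 write a[3]=12, slow++,fast++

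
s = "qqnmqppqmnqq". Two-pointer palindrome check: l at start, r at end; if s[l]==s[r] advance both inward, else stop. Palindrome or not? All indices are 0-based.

l=0 r=11: 'q'=='q', l++,r--
l=1 r=10: 'q'=='q', l++,r--
l=2 r=9: 'n'=='n', l++,r--
l=3 r=8: 'm'=='m', l++,r--
l=4 r=7: 'q'=='q', l++,r--
l=5 r=6: 'p'=='p', l++,r--

palindrome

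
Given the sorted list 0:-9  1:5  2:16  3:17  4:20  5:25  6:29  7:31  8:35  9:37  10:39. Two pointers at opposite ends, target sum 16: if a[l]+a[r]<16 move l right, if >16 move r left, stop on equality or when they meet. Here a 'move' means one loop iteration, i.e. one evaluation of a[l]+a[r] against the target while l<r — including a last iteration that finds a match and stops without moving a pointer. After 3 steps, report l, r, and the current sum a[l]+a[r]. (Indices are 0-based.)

l=0, r=7, sum=22

l=0 r=10: -9+39=30 >16, r--
l=0 r=9: -9+37=28 >16, r--
l=0 r=8: -9+35=26 >16, r--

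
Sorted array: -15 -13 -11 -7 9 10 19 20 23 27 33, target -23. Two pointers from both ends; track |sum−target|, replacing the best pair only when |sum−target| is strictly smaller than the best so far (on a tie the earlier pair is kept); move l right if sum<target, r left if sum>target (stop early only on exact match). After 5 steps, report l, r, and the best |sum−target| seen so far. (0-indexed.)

l=0, r=5, best |Δ|=27

l=0 r=10: -15+33=18 d=41 *, r--
l=0 r=9: -15+27=12 d=35 *, r--
l=0 r=8: -15+23=8 d=31 *, r--
l=0 r=7: -15+20=5 d=28 *, r--
l=0 r=6: -15+19=4 d=27 *, r--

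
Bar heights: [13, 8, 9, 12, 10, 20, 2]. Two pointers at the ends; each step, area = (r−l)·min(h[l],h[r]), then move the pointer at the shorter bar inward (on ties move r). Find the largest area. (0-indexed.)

[0,6] min(13,2)*6=12 best=12 * → r--
[0,5] min(13,20)*5=65 best=65 * → l++
[1,5] min(8,20)*4=32 best=65 → l++
[2,5] min(9,20)*3=27 best=65 → l++
[3,5] min(12,20)*2=24 best=65 → l++
[4,5] min(10,20)*1=10 best=65 → l++

max area = 65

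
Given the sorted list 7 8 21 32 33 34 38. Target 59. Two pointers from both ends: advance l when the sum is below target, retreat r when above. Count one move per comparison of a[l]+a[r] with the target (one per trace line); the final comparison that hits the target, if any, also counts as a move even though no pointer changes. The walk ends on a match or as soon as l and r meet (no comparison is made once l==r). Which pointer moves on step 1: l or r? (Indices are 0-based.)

l

[0,6] 7+38=45 <59 → l++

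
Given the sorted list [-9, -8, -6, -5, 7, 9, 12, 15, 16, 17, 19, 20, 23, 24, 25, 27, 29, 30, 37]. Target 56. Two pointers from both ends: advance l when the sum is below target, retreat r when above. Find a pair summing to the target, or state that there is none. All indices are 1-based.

(19, 37)

[1,19] -9+37=28 <56 → l++
[2,19] -8+37=29 <56 → l++
[3,19] -6+37=31 <56 → l++
[4,19] -5+37=32 <56 → l++
[5,19] 7+37=44 <56 → l++
[6,19] 9+37=46 <56 → l++
[7,19] 12+37=49 <56 → l++
[8,19] 15+37=52 <56 → l++
[9,19] 16+37=53 <56 → l++
[10,19] 17+37=54 <56 → l++
[11,19] 19+37=56 → found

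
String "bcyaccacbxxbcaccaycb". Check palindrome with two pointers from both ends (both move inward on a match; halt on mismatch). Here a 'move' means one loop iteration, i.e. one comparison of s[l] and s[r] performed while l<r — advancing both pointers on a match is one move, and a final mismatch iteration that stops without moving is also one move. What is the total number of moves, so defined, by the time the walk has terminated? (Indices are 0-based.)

[0,19] 'b'=='b' → l++,r--
[1,18] 'c'=='c' → l++,r--
[2,17] 'y'=='y' → l++,r--
[3,16] 'a'=='a' → l++,r--
[4,15] 'c'=='c' → l++,r--
[5,14] 'c'=='c' → l++,r--
[6,13] 'a'=='a' → l++,r--
[7,12] 'c'=='c' → l++,r--
[8,11] 'b'=='b' → l++,r--
[9,10] 'x'=='x' → l++,r--

10 moves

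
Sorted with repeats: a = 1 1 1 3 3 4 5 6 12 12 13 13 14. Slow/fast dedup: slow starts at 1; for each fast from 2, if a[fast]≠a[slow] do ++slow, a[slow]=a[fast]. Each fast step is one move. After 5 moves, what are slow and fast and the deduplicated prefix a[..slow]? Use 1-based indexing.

slow=3, fast=7, prefix=[1, 3, 4]

(s=1,f=2) a[fast]=1=a[slow] dup → fast++
(s=1,f=3) a[fast]=1=a[slow] dup → fast++
(s=1,f=4) a[fast]=3≠a[slow]=1 write a[2]=3 → slow++,fast++
(s=2,f=5) a[fast]=3=a[slow] dup → fast++
(s=2,f=6) a[fast]=4≠a[slow]=3 write a[3]=4 → slow++,fast++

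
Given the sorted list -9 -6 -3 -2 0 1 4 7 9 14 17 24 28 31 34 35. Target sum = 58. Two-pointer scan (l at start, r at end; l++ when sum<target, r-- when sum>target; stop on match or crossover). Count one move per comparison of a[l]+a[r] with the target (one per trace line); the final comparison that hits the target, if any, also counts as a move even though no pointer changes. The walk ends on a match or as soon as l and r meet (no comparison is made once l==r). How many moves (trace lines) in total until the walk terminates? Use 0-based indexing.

13 moves

l=0 r=15: -9+35=26 <58, l++
l=1 r=15: -6+35=29 <58, l++
l=2 r=15: -3+35=32 <58, l++
l=3 r=15: -2+35=33 <58, l++
l=4 r=15: 0+35=35 <58, l++
l=5 r=15: 1+35=36 <58, l++
l=6 r=15: 4+35=39 <58, l++
l=7 r=15: 7+35=42 <58, l++
l=8 r=15: 9+35=44 <58, l++
l=9 r=15: 14+35=49 <58, l++
l=10 r=15: 17+35=52 <58, l++
l=11 r=15: 24+35=59 >58, r--
l=11 r=14: 24+34=58, found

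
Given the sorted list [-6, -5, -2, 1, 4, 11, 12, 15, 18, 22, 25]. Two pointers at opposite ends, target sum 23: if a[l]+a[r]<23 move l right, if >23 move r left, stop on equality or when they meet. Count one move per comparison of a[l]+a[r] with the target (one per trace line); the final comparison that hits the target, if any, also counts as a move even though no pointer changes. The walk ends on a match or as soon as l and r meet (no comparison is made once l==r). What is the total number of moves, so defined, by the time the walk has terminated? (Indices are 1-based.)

[1,11] -6+25=19 <23 → l++
[2,11] -5+25=20 <23 → l++
[3,11] -2+25=23 → found

3 moves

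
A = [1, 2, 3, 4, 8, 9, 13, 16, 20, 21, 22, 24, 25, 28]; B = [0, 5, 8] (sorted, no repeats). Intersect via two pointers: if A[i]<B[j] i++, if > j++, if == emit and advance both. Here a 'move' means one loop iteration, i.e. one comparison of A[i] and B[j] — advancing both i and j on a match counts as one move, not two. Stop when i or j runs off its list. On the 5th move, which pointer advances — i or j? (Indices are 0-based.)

i

i=0 j=0: 1>0, j++
i=0 j=1: 1<5, i++
i=1 j=1: 2<5, i++
i=2 j=1: 3<5, i++
i=3 j=1: 4<5, i++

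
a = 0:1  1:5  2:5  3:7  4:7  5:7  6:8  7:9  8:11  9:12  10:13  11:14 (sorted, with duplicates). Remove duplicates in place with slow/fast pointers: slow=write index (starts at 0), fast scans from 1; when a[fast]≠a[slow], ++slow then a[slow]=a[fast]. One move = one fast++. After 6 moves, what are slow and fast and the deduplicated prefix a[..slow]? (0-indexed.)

slow=3, fast=7, prefix=[1, 5, 7, 8]

slow=0 fast=1: a[fast]=5≠a[slow]=1 write a[1]=5, slow++,fast++
slow=1 fast=2: a[fast]=5=a[slow] dup, fast++
slow=1 fast=3: a[fast]=7≠a[slow]=5 write a[2]=7, slow++,fast++
slow=2 fast=4: a[fast]=7=a[slow] dup, fast++
slow=2 fast=5: a[fast]=7=a[slow] dup, fast++
slow=2 fast=6: a[fast]=8≠a[slow]=7 write a[3]=8, slow++,fast++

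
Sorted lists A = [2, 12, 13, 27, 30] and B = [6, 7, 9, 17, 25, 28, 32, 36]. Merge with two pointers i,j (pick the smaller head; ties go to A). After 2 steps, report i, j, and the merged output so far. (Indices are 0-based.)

i=1, j=1, merged so far=[2, 6]

[i=0,j=0] A[i]=2<=B[j]=6 take 2 → i++
[i=1,j=0] A[i]=12>B[j]=6 take 6 → j++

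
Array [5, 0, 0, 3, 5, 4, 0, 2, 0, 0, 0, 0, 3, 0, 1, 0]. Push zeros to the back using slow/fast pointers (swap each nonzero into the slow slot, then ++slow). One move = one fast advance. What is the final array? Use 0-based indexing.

slow=0 fast=0: a[fast]=5≠0 swap→a[0]=5, slow++,fast++
slow=1 fast=1: a[fast]=0, fast++
slow=1 fast=2: a[fast]=0, fast++
slow=1 fast=3: a[fast]=3≠0 swap→a[1]=3, slow++,fast++
slow=2 fast=4: a[fast]=5≠0 swap→a[2]=5, slow++,fast++
slow=3 fast=5: a[fast]=4≠0 swap→a[3]=4, slow++,fast++
slow=4 fast=6: a[fast]=0, fast++
slow=4 fast=7: a[fast]=2≠0 swap→a[4]=2, slow++,fast++
slow=5 fast=8: a[fast]=0, fast++
slow=5 fast=9: a[fast]=0, fast++
slow=5 fast=10: a[fast]=0, fast++
slow=5 fast=11: a[fast]=0, fast++
slow=5 fast=12: a[fast]=3≠0 swap→a[5]=3, slow++,fast++
slow=6 fast=13: a[fast]=0, fast++
slow=6 fast=14: a[fast]=1≠0 swap→a[6]=1, slow++,fast++
slow=7 fast=15: a[fast]=0, fast++

[5, 3, 5, 4, 2, 3, 1, 0, 0, 0, 0, 0, 0, 0, 0, 0]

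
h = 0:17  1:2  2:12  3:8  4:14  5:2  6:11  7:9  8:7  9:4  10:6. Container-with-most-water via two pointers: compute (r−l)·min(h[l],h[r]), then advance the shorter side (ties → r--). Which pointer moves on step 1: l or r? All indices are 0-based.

r

l=0 r=10: min(17,6)*10=60 best=60 *, r--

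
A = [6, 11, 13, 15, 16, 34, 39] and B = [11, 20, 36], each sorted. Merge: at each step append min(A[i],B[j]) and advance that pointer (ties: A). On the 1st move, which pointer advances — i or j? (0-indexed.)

i=0 j=0: A[i]=6<=B[j]=11 take 6, i++

i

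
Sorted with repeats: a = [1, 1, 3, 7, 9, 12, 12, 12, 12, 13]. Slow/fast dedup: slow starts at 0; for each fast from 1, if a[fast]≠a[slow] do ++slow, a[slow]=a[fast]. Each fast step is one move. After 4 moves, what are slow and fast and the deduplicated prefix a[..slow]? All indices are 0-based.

slow=0 fast=1: a[fast]=1=a[slow] dup, fast++
slow=0 fast=2: a[fast]=3≠a[slow]=1 write a[1]=3, slow++,fast++
slow=1 fast=3: a[fast]=7≠a[slow]=3 write a[2]=7, slow++,fast++
slow=2 fast=4: a[fast]=9≠a[slow]=7 write a[3]=9, slow++,fast++

slow=3, fast=5, prefix=[1, 3, 7, 9]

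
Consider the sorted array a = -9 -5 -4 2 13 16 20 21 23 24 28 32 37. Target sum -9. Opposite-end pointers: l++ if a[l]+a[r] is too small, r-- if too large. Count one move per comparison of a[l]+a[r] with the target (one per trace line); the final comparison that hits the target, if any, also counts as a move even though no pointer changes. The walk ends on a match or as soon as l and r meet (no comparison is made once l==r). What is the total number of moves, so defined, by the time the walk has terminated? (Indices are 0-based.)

l=0 r=12: -9+37=28 >-9, r--
l=0 r=11: -9+32=23 >-9, r--
l=0 r=10: -9+28=19 >-9, r--
l=0 r=9: -9+24=15 >-9, r--
l=0 r=8: -9+23=14 >-9, r--
l=0 r=7: -9+21=12 >-9, r--
l=0 r=6: -9+20=11 >-9, r--
l=0 r=5: -9+16=7 >-9, r--
l=0 r=4: -9+13=4 >-9, r--
l=0 r=3: -9+2=-7 >-9, r--
l=0 r=2: -9+-4=-13 <-9, l++
l=1 r=2: -5+-4=-9, found

12 moves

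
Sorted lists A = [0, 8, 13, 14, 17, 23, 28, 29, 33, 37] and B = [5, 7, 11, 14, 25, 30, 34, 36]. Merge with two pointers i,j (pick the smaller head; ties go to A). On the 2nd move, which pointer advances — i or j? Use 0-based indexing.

[i=0,j=0] A[i]=0<=B[j]=5 take 0 → i++
[i=1,j=0] A[i]=8>B[j]=5 take 5 → j++

j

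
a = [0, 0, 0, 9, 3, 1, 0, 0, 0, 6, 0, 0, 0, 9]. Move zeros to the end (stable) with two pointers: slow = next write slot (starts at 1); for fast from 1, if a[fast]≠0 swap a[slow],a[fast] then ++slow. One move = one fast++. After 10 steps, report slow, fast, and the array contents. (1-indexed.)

slow=5, fast=11, a=[9, 3, 1, 6, 0, 0, 0, 0, 0, 0, 0, 0, 0, 9]

slow=1 fast=1: a[fast]=0, fast++
slow=1 fast=2: a[fast]=0, fast++
slow=1 fast=3: a[fast]=0, fast++
slow=1 fast=4: a[fast]=9≠0 swap→a[1]=9, slow++,fast++
slow=2 fast=5: a[fast]=3≠0 swap→a[2]=3, slow++,fast++
slow=3 fast=6: a[fast]=1≠0 swap→a[3]=1, slow++,fast++
slow=4 fast=7: a[fast]=0, fast++
slow=4 fast=8: a[fast]=0, fast++
slow=4 fast=9: a[fast]=0, fast++
slow=4 fast=10: a[fast]=6≠0 swap→a[4]=6, slow++,fast++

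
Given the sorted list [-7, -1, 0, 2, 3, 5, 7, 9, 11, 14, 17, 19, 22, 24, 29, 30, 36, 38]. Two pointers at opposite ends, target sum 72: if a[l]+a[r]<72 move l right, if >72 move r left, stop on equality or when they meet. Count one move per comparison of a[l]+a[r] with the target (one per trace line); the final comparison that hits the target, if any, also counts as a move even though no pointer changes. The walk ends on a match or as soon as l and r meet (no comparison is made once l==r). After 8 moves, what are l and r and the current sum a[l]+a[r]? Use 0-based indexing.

l=8, r=17, sum=49

l=0 r=17: -7+38=31 <72, l++
l=1 r=17: -1+38=37 <72, l++
l=2 r=17: 0+38=38 <72, l++
l=3 r=17: 2+38=40 <72, l++
l=4 r=17: 3+38=41 <72, l++
l=5 r=17: 5+38=43 <72, l++
l=6 r=17: 7+38=45 <72, l++
l=7 r=17: 9+38=47 <72, l++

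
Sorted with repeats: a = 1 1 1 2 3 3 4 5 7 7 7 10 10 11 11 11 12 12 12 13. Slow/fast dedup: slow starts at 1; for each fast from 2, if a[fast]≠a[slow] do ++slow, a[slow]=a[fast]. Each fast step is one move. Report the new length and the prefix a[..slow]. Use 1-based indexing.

length 10; prefix = [1, 2, 3, 4, 5, 7, 10, 11, 12, 13]

(s=1,f=2) a[fast]=1=a[slow] dup → fast++
(s=1,f=3) a[fast]=1=a[slow] dup → fast++
(s=1,f=4) a[fast]=2≠a[slow]=1 write a[2]=2 → slow++,fast++
(s=2,f=5) a[fast]=3≠a[slow]=2 write a[3]=3 → slow++,fast++
(s=3,f=6) a[fast]=3=a[slow] dup → fast++
(s=3,f=7) a[fast]=4≠a[slow]=3 write a[4]=4 → slow++,fast++
(s=4,f=8) a[fast]=5≠a[slow]=4 write a[5]=5 → slow++,fast++
(s=5,f=9) a[fast]=7≠a[slow]=5 write a[6]=7 → slow++,fast++
(s=6,f=10) a[fast]=7=a[slow] dup → fast++
(s=6,f=11) a[fast]=7=a[slow] dup → fast++
(s=6,f=12) a[fast]=10≠a[slow]=7 write a[7]=10 → slow++,fast++
(s=7,f=13) a[fast]=10=a[slow] dup → fast++
(s=7,f=14) a[fast]=11≠a[slow]=10 write a[8]=11 → slow++,fast++
(s=8,f=15) a[fast]=11=a[slow] dup → fast++
(s=8,f=16) a[fast]=11=a[slow] dup → fast++
(s=8,f=17) a[fast]=12≠a[slow]=11 write a[9]=12 → slow++,fast++
(s=9,f=18) a[fast]=12=a[slow] dup → fast++
(s=9,f=19) a[fast]=12=a[slow] dup → fast++
(s=9,f=20) a[fast]=13≠a[slow]=12 write a[10]=13 → slow++,fast++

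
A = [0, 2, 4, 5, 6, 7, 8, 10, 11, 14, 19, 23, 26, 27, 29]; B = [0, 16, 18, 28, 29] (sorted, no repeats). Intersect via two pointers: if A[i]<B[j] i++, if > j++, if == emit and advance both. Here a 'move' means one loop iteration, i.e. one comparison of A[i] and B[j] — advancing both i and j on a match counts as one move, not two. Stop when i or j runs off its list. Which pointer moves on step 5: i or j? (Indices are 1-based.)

i=1 j=1: 0==0 emit, i++,j++
i=2 j=2: 2<16, i++
i=3 j=2: 4<16, i++
i=4 j=2: 5<16, i++
i=5 j=2: 6<16, i++

i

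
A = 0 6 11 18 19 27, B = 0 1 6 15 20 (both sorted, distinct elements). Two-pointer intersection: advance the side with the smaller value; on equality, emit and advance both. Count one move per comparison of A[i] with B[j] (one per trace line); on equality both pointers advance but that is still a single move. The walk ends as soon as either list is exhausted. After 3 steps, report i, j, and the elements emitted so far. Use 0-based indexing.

i=2, j=3, emitted=[0, 6]

[i=0,j=0] 0==0 emit → i++,j++
[i=1,j=1] 6>1 → j++
[i=1,j=2] 6==6 emit → i++,j++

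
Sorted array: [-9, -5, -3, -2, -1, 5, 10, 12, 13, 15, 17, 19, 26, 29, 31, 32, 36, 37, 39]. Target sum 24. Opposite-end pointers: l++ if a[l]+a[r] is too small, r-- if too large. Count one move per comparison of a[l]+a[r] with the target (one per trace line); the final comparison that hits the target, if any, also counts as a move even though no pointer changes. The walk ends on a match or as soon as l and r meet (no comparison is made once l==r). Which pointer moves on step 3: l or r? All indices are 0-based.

r

[0,18] -9+39=30 >24 → r--
[0,17] -9+37=28 >24 → r--
[0,16] -9+36=27 >24 → r--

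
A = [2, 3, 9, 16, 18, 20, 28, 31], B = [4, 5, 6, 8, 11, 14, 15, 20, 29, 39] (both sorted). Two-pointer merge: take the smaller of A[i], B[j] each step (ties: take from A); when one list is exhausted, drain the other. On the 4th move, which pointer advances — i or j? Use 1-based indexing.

j

i=1 j=1: A[i]=2<=B[j]=4 take 2, i++
i=2 j=1: A[i]=3<=B[j]=4 take 3, i++
i=3 j=1: A[i]=9>B[j]=4 take 4, j++
i=3 j=2: A[i]=9>B[j]=5 take 5, j++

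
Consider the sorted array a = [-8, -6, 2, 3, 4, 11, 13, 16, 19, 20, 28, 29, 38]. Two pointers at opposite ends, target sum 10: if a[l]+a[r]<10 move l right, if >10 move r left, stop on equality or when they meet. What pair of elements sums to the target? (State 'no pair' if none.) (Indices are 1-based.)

(-6, 16)

l=1 r=13: -8+38=30 >10, r--
l=1 r=12: -8+29=21 >10, r--
l=1 r=11: -8+28=20 >10, r--
l=1 r=10: -8+20=12 >10, r--
l=1 r=9: -8+19=11 >10, r--
l=1 r=8: -8+16=8 <10, l++
l=2 r=8: -6+16=10, found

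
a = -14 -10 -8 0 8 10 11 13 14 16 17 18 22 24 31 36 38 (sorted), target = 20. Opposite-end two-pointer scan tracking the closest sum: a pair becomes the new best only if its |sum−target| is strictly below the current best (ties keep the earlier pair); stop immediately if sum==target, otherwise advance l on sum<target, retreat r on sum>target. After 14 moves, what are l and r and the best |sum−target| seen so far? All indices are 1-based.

l=5, r=7, best |Δ|=1

[1,17] -14+38=24 d=4 * → r--
[1,16] -14+36=22 d=2 * → r--
[1,15] -14+31=17 d=3 → l++
[2,15] -10+31=21 d=1 * → r--
[2,14] -10+24=14 d=6 → l++
[3,14] -8+24=16 d=4 → l++
[4,14] 0+24=24 d=4 → r--
[4,13] 0+22=22 d=2 → r--
[4,12] 0+18=18 d=2 → l++
[5,12] 8+18=26 d=6 → r--
[5,11] 8+17=25 d=5 → r--
[5,10] 8+16=24 d=4 → r--
[5,9] 8+14=22 d=2 → r--
[5,8] 8+13=21 d=1 → r--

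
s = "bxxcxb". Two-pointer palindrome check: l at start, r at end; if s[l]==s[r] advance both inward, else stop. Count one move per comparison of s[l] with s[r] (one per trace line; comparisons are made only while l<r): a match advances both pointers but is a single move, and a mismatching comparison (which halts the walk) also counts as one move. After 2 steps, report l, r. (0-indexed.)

l=2, r=3

[0,5] 'b'=='b' → l++,r--
[1,4] 'x'=='x' → l++,r--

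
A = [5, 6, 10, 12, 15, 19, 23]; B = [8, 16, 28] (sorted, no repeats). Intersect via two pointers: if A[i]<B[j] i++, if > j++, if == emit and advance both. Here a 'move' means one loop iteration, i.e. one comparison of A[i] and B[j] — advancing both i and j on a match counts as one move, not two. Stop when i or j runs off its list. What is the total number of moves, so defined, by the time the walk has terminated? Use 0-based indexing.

9 moves

i=0 j=0: 5<8, i++
i=1 j=0: 6<8, i++
i=2 j=0: 10>8, j++
i=2 j=1: 10<16, i++
i=3 j=1: 12<16, i++
i=4 j=1: 15<16, i++
i=5 j=1: 19>16, j++
i=5 j=2: 19<28, i++
i=6 j=2: 23<28, i++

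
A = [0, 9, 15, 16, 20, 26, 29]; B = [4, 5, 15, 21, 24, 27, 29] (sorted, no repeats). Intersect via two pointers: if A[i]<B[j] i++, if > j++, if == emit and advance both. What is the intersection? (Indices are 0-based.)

intersection = [15, 29]

i=0 j=0: 0<4, i++
i=1 j=0: 9>4, j++
i=1 j=1: 9>5, j++
i=1 j=2: 9<15, i++
i=2 j=2: 15==15 emit, i++,j++
i=3 j=3: 16<21, i++
i=4 j=3: 20<21, i++
i=5 j=3: 26>21, j++
i=5 j=4: 26>24, j++
i=5 j=5: 26<27, i++
i=6 j=5: 29>27, j++
i=6 j=6: 29==29 emit, i++,j++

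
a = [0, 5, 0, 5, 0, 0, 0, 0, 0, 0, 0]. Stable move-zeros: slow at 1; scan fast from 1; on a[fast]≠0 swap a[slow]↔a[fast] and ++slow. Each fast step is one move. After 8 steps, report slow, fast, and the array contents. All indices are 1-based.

slow=3, fast=9, a=[5, 5, 0, 0, 0, 0, 0, 0, 0, 0, 0]

slow=1 fast=1: a[fast]=0, fast++
slow=1 fast=2: a[fast]=5≠0 swap→a[1]=5, slow++,fast++
slow=2 fast=3: a[fast]=0, fast++
slow=2 fast=4: a[fast]=5≠0 swap→a[2]=5, slow++,fast++
slow=3 fast=5: a[fast]=0, fast++
slow=3 fast=6: a[fast]=0, fast++
slow=3 fast=7: a[fast]=0, fast++
slow=3 fast=8: a[fast]=0, fast++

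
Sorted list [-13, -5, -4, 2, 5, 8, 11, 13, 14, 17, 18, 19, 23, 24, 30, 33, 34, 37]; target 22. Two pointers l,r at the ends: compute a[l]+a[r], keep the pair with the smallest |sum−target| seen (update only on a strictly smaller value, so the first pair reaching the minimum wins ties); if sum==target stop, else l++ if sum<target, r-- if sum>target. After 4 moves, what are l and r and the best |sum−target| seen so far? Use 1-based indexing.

[1,18] -13+37=24 d=2 * → r--
[1,17] -13+34=21 d=1 * → l++
[2,17] -5+34=29 d=7 → r--
[2,16] -5+33=28 d=6 → r--

l=2, r=15, best |Δ|=1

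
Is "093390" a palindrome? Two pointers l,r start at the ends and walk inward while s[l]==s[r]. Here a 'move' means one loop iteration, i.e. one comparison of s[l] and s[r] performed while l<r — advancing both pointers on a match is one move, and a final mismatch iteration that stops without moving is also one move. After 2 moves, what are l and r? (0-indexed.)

l=2, r=3

[0,5] '0'=='0' → l++,r--
[1,4] '9'=='9' → l++,r--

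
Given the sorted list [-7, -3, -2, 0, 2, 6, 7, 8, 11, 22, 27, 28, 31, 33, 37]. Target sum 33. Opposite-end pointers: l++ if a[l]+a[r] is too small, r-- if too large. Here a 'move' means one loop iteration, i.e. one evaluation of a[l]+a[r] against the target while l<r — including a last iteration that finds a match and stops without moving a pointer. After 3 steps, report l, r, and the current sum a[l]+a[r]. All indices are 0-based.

l=2, r=13, sum=31

l=0 r=14: -7+37=30 <33, l++
l=1 r=14: -3+37=34 >33, r--
l=1 r=13: -3+33=30 <33, l++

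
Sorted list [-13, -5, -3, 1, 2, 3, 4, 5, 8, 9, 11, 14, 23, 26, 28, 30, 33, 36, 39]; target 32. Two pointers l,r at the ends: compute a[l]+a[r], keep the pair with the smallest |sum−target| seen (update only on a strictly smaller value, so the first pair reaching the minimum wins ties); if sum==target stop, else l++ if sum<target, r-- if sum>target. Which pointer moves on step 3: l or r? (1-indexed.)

l

l=1 r=19: -13+39=26 d=6 *, l++
l=2 r=19: -5+39=34 d=2 *, r--
l=2 r=18: -5+36=31 d=1 *, l++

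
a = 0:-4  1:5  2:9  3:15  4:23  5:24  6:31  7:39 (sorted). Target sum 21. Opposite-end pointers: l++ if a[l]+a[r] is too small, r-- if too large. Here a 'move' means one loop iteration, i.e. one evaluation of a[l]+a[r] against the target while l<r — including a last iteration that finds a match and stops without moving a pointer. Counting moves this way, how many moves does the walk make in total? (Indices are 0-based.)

l=0 r=7: -4+39=35 >21, r--
l=0 r=6: -4+31=27 >21, r--
l=0 r=5: -4+24=20 <21, l++
l=1 r=5: 5+24=29 >21, r--
l=1 r=4: 5+23=28 >21, r--
l=1 r=3: 5+15=20 <21, l++
l=2 r=3: 9+15=24 >21, r--

7 moves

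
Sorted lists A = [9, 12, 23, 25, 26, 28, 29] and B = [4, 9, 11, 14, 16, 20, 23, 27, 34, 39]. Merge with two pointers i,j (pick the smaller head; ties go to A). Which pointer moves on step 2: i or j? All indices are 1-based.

i

i=1 j=1: A[i]=9>B[j]=4 take 4, j++
i=1 j=2: A[i]=9<=B[j]=9 take 9, i++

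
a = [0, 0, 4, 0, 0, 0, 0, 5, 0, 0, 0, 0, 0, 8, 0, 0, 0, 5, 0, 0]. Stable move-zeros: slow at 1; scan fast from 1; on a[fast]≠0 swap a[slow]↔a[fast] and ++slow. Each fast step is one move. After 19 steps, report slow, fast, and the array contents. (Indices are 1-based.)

slow=5, fast=20, a=[4, 5, 8, 5, 0, 0, 0, 0, 0, 0, 0, 0, 0, 0, 0, 0, 0, 0, 0, 0]

(s=1,f=1) a[fast]=0 → fast++
(s=1,f=2) a[fast]=0 → fast++
(s=1,f=3) a[fast]=4≠0 swap→a[1]=4 → slow++,fast++
(s=2,f=4) a[fast]=0 → fast++
(s=2,f=5) a[fast]=0 → fast++
(s=2,f=6) a[fast]=0 → fast++
(s=2,f=7) a[fast]=0 → fast++
(s=2,f=8) a[fast]=5≠0 swap→a[2]=5 → slow++,fast++
(s=3,f=9) a[fast]=0 → fast++
(s=3,f=10) a[fast]=0 → fast++
(s=3,f=11) a[fast]=0 → fast++
(s=3,f=12) a[fast]=0 → fast++
(s=3,f=13) a[fast]=0 → fast++
(s=3,f=14) a[fast]=8≠0 swap→a[3]=8 → slow++,fast++
(s=4,f=15) a[fast]=0 → fast++
(s=4,f=16) a[fast]=0 → fast++
(s=4,f=17) a[fast]=0 → fast++
(s=4,f=18) a[fast]=5≠0 swap→a[4]=5 → slow++,fast++
(s=5,f=19) a[fast]=0 → fast++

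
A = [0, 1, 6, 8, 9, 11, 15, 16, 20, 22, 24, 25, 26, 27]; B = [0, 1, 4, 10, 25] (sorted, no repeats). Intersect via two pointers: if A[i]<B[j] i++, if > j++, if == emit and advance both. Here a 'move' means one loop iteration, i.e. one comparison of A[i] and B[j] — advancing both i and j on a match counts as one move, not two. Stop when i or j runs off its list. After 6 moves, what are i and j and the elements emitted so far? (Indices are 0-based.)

i=5, j=3, emitted=[0, 1]

i=0 j=0: 0==0 emit, i++,j++
i=1 j=1: 1==1 emit, i++,j++
i=2 j=2: 6>4, j++
i=2 j=3: 6<10, i++
i=3 j=3: 8<10, i++
i=4 j=3: 9<10, i++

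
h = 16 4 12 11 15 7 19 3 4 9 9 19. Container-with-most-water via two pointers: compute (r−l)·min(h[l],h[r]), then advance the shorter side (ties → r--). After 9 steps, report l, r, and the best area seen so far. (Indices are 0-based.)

l=0 r=11: min(16,19)*11=176 best=176 *, l++
l=1 r=11: min(4,19)*10=40 best=176, l++
l=2 r=11: min(12,19)*9=108 best=176, l++
l=3 r=11: min(11,19)*8=88 best=176, l++
l=4 r=11: min(15,19)*7=105 best=176, l++
l=5 r=11: min(7,19)*6=42 best=176, l++
l=6 r=11: min(19,19)*5=95 best=176, r--
l=6 r=10: min(19,9)*4=36 best=176, r--
l=6 r=9: min(19,9)*3=27 best=176, r--

l=6, r=8, best area=176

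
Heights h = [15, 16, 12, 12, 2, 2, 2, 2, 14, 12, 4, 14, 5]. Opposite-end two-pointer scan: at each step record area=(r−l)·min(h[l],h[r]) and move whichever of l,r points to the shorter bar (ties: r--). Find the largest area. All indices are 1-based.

max area = 154

[1,13] min(15,5)*12=60 best=60 * → r--
[1,12] min(15,14)*11=154 best=154 * → r--
[1,11] min(15,4)*10=40 best=154 → r--
[1,10] min(15,12)*9=108 best=154 → r--
[1,9] min(15,14)*8=112 best=154 → r--
[1,8] min(15,2)*7=14 best=154 → r--
[1,7] min(15,2)*6=12 best=154 → r--
[1,6] min(15,2)*5=10 best=154 → r--
[1,5] min(15,2)*4=8 best=154 → r--
[1,4] min(15,12)*3=36 best=154 → r--
[1,3] min(15,12)*2=24 best=154 → r--
[1,2] min(15,16)*1=15 best=154 → l++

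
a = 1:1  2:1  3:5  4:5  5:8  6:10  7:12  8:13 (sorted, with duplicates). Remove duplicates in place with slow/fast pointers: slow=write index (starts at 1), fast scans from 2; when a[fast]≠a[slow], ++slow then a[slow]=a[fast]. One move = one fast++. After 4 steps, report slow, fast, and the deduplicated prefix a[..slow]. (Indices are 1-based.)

slow=3, fast=6, prefix=[1, 5, 8]

slow=1 fast=2: a[fast]=1=a[slow] dup, fast++
slow=1 fast=3: a[fast]=5≠a[slow]=1 write a[2]=5, slow++,fast++
slow=2 fast=4: a[fast]=5=a[slow] dup, fast++
slow=2 fast=5: a[fast]=8≠a[slow]=5 write a[3]=8, slow++,fast++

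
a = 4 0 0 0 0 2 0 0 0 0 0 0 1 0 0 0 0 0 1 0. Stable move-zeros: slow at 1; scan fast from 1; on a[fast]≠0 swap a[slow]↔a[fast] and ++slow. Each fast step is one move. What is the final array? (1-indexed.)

slow=1 fast=1: a[fast]=4≠0 swap→a[1]=4, slow++,fast++
slow=2 fast=2: a[fast]=0, fast++
slow=2 fast=3: a[fast]=0, fast++
slow=2 fast=4: a[fast]=0, fast++
slow=2 fast=5: a[fast]=0, fast++
slow=2 fast=6: a[fast]=2≠0 swap→a[2]=2, slow++,fast++
slow=3 fast=7: a[fast]=0, fast++
slow=3 fast=8: a[fast]=0, fast++
slow=3 fast=9: a[fast]=0, fast++
slow=3 fast=10: a[fast]=0, fast++
slow=3 fast=11: a[fast]=0, fast++
slow=3 fast=12: a[fast]=0, fast++
slow=3 fast=13: a[fast]=1≠0 swap→a[3]=1, slow++,fast++
slow=4 fast=14: a[fast]=0, fast++
slow=4 fast=15: a[fast]=0, fast++
slow=4 fast=16: a[fast]=0, fast++
slow=4 fast=17: a[fast]=0, fast++
slow=4 fast=18: a[fast]=0, fast++
slow=4 fast=19: a[fast]=1≠0 swap→a[4]=1, slow++,fast++
slow=5 fast=20: a[fast]=0, fast++

[4, 2, 1, 1, 0, 0, 0, 0, 0, 0, 0, 0, 0, 0, 0, 0, 0, 0, 0, 0]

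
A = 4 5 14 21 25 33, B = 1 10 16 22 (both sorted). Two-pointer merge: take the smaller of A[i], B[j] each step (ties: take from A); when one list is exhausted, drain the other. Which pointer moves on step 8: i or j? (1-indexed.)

[i=1,j=1] A[i]=4>B[j]=1 take 1 → j++
[i=1,j=2] A[i]=4<=B[j]=10 take 4 → i++
[i=2,j=2] A[i]=5<=B[j]=10 take 5 → i++
[i=3,j=2] A[i]=14>B[j]=10 take 10 → j++
[i=3,j=3] A[i]=14<=B[j]=16 take 14 → i++
[i=4,j=3] A[i]=21>B[j]=16 take 16 → j++
[i=4,j=4] A[i]=21<=B[j]=22 take 21 → i++
[i=5,j=4] A[i]=25>B[j]=22 take 22 → j++

j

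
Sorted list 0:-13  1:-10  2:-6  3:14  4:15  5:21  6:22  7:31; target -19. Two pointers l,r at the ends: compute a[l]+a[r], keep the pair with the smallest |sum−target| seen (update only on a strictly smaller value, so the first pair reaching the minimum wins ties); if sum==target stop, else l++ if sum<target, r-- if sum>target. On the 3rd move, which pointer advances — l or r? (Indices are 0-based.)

l=0 r=7: -13+31=18 d=37 *, r--
l=0 r=6: -13+22=9 d=28 *, r--
l=0 r=5: -13+21=8 d=27 *, r--

r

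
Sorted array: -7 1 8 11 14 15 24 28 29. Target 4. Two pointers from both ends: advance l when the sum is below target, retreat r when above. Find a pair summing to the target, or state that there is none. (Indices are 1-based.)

(-7, 11)

[1,9] -7+29=22 >4 → r--
[1,8] -7+28=21 >4 → r--
[1,7] -7+24=17 >4 → r--
[1,6] -7+15=8 >4 → r--
[1,5] -7+14=7 >4 → r--
[1,4] -7+11=4 → found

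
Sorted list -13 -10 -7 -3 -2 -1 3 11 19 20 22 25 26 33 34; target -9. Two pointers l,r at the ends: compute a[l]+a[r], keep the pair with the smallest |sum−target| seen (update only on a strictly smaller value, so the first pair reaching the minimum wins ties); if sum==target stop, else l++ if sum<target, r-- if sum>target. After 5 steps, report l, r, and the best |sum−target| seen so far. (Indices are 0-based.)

l=0, r=9, best |Δ|=18

[0,14] -13+34=21 d=30 * → r--
[0,13] -13+33=20 d=29 * → r--
[0,12] -13+26=13 d=22 * → r--
[0,11] -13+25=12 d=21 * → r--
[0,10] -13+22=9 d=18 * → r--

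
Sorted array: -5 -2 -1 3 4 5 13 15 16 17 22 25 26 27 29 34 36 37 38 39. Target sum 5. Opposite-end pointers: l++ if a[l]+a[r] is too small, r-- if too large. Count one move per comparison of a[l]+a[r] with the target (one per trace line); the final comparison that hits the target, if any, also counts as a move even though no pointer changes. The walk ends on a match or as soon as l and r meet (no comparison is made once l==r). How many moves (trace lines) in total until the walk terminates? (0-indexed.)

[0,19] -5+39=34 >5 → r--
[0,18] -5+38=33 >5 → r--
[0,17] -5+37=32 >5 → r--
[0,16] -5+36=31 >5 → r--
[0,15] -5+34=29 >5 → r--
[0,14] -5+29=24 >5 → r--
[0,13] -5+27=22 >5 → r--
[0,12] -5+26=21 >5 → r--
[0,11] -5+25=20 >5 → r--
[0,10] -5+22=17 >5 → r--
[0,9] -5+17=12 >5 → r--
[0,8] -5+16=11 >5 → r--
[0,7] -5+15=10 >5 → r--
[0,6] -5+13=8 >5 → r--
[0,5] -5+5=0 <5 → l++
[1,5] -2+5=3 <5 → l++
[2,5] -1+5=4 <5 → l++
[3,5] 3+5=8 >5 → r--
[3,4] 3+4=7 >5 → r--

19 moves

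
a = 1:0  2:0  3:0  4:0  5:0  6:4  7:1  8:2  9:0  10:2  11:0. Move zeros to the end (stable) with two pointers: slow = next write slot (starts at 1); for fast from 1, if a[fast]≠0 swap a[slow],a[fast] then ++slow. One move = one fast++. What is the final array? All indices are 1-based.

[4, 1, 2, 2, 0, 0, 0, 0, 0, 0, 0]

slow=1 fast=1: a[fast]=0, fast++
slow=1 fast=2: a[fast]=0, fast++
slow=1 fast=3: a[fast]=0, fast++
slow=1 fast=4: a[fast]=0, fast++
slow=1 fast=5: a[fast]=0, fast++
slow=1 fast=6: a[fast]=4≠0 swap→a[1]=4, slow++,fast++
slow=2 fast=7: a[fast]=1≠0 swap→a[2]=1, slow++,fast++
slow=3 fast=8: a[fast]=2≠0 swap→a[3]=2, slow++,fast++
slow=4 fast=9: a[fast]=0, fast++
slow=4 fast=10: a[fast]=2≠0 swap→a[4]=2, slow++,fast++
slow=5 fast=11: a[fast]=0, fast++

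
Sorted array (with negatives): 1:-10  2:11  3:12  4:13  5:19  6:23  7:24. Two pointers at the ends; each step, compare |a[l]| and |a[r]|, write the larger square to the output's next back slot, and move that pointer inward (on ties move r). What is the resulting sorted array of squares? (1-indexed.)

[1,7] |-10|<=|24| out[7]=576 → r--
[1,6] |-10|<=|23| out[6]=529 → r--
[1,5] |-10|<=|19| out[5]=361 → r--
[1,4] |-10|<=|13| out[4]=169 → r--
[1,3] |-10|<=|12| out[3]=144 → r--
[1,2] |-10|<=|11| out[2]=121 → r--
[1,1] |-10|<=|-10| out[1]=100 → r--

[100, 121, 144, 169, 361, 529, 576]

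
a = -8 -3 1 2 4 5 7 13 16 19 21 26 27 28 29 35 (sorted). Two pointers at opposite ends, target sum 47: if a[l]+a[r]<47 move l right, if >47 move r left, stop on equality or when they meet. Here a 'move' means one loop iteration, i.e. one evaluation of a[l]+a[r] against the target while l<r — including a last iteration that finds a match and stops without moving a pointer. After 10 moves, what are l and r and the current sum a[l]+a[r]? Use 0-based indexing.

l=9, r=14, sum=48

l=0 r=15: -8+35=27 <47, l++
l=1 r=15: -3+35=32 <47, l++
l=2 r=15: 1+35=36 <47, l++
l=3 r=15: 2+35=37 <47, l++
l=4 r=15: 4+35=39 <47, l++
l=5 r=15: 5+35=40 <47, l++
l=6 r=15: 7+35=42 <47, l++
l=7 r=15: 13+35=48 >47, r--
l=7 r=14: 13+29=42 <47, l++
l=8 r=14: 16+29=45 <47, l++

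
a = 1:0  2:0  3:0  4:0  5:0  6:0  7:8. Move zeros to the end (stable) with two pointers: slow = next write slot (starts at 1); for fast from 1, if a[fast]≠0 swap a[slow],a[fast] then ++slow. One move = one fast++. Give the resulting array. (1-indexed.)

[8, 0, 0, 0, 0, 0, 0]

(s=1,f=1) a[fast]=0 → fast++
(s=1,f=2) a[fast]=0 → fast++
(s=1,f=3) a[fast]=0 → fast++
(s=1,f=4) a[fast]=0 → fast++
(s=1,f=5) a[fast]=0 → fast++
(s=1,f=6) a[fast]=0 → fast++
(s=1,f=7) a[fast]=8≠0 swap→a[1]=8 → slow++,fast++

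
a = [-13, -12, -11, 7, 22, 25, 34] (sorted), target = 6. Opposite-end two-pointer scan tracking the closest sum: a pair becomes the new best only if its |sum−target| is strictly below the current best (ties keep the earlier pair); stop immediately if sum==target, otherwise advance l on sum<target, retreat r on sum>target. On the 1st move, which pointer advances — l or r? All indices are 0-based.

r

l=0 r=6: -13+34=21 d=15 *, r--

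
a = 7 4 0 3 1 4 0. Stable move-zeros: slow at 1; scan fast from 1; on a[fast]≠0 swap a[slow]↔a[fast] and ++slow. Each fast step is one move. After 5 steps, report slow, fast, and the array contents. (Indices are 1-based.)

slow=5, fast=6, a=[7, 4, 3, 1, 0, 4, 0]

(s=1,f=1) a[fast]=7≠0 swap→a[1]=7 → slow++,fast++
(s=2,f=2) a[fast]=4≠0 swap→a[2]=4 → slow++,fast++
(s=3,f=3) a[fast]=0 → fast++
(s=3,f=4) a[fast]=3≠0 swap→a[3]=3 → slow++,fast++
(s=4,f=5) a[fast]=1≠0 swap→a[4]=1 → slow++,fast++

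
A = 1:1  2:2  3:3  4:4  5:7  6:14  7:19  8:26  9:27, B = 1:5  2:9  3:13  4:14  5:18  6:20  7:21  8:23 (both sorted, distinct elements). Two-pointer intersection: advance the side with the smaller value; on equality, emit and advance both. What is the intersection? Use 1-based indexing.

i=1 j=1: 1<5, i++
i=2 j=1: 2<5, i++
i=3 j=1: 3<5, i++
i=4 j=1: 4<5, i++
i=5 j=1: 7>5, j++
i=5 j=2: 7<9, i++
i=6 j=2: 14>9, j++
i=6 j=3: 14>13, j++
i=6 j=4: 14==14 emit, i++,j++
i=7 j=5: 19>18, j++
i=7 j=6: 19<20, i++
i=8 j=6: 26>20, j++
i=8 j=7: 26>21, j++
i=8 j=8: 26>23, j++

intersection = [14]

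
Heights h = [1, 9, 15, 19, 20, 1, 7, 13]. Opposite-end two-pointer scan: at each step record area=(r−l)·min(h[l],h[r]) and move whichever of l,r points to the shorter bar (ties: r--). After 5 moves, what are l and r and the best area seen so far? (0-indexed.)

l=2, r=4, best area=65

l=0 r=7: min(1,13)*7=7 best=7 *, l++
l=1 r=7: min(9,13)*6=54 best=54 *, l++
l=2 r=7: min(15,13)*5=65 best=65 *, r--
l=2 r=6: min(15,7)*4=28 best=65, r--
l=2 r=5: min(15,1)*3=3 best=65, r--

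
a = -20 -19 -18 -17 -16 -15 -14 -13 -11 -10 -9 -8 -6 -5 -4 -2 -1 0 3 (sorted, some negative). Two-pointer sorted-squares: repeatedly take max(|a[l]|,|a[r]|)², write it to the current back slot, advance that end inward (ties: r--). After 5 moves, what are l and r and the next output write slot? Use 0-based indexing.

[0,18] |-20|>|3| out[18]=400 → l++
[1,18] |-19|>|3| out[17]=361 → l++
[2,18] |-18|>|3| out[16]=324 → l++
[3,18] |-17|>|3| out[15]=289 → l++
[4,18] |-16|>|3| out[14]=256 → l++

l=5, r=18, next write slot=13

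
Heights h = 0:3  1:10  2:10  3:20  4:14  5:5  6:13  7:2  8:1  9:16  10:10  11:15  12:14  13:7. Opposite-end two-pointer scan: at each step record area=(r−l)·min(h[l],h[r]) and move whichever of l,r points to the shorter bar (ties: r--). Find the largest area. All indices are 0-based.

l=0 r=13: min(3,7)*13=39 best=39 *, l++
l=1 r=13: min(10,7)*12=84 best=84 *, r--
l=1 r=12: min(10,14)*11=110 best=110 *, l++
l=2 r=12: min(10,14)*10=100 best=110, l++
l=3 r=12: min(20,14)*9=126 best=126 *, r--
l=3 r=11: min(20,15)*8=120 best=126, r--
l=3 r=10: min(20,10)*7=70 best=126, r--
l=3 r=9: min(20,16)*6=96 best=126, r--
l=3 r=8: min(20,1)*5=5 best=126, r--
l=3 r=7: min(20,2)*4=8 best=126, r--
l=3 r=6: min(20,13)*3=39 best=126, r--
l=3 r=5: min(20,5)*2=10 best=126, r--
l=3 r=4: min(20,14)*1=14 best=126, r--

max area = 126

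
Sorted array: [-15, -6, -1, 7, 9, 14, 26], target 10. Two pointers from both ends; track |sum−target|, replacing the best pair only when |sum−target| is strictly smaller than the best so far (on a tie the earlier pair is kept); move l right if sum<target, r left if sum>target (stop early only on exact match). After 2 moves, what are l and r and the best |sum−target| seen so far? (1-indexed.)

[1,7] -15+26=11 d=1 * → r--
[1,6] -15+14=-1 d=11 → l++

l=2, r=6, best |Δ|=1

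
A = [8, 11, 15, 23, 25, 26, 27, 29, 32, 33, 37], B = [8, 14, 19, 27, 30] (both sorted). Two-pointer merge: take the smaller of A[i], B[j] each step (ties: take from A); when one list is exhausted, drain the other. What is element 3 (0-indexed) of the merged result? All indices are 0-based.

[i=0,j=0] A[i]=8<=B[j]=8 take 8 → i++
[i=1,j=0] A[i]=11>B[j]=8 take 8 → j++
[i=1,j=1] A[i]=11<=B[j]=14 take 11 → i++
[i=2,j=1] A[i]=15>B[j]=14 take 14 → j++
[i=2,j=2] A[i]=15<=B[j]=19 take 15 → i++
[i=3,j=2] A[i]=23>B[j]=19 take 19 → j++
[i=3,j=3] A[i]=23<=B[j]=27 take 23 → i++
[i=4,j=3] A[i]=25<=B[j]=27 take 25 → i++
[i=5,j=3] A[i]=26<=B[j]=27 take 26 → i++
[i=6,j=3] A[i]=27<=B[j]=27 take 27 → i++
[i=7,j=3] A[i]=29>B[j]=27 take 27 → j++
[i=7,j=4] A[i]=29<=B[j]=30 take 29 → i++
[i=8,j=4] A[i]=32>B[j]=30 take 30 → j++
[i=8,j=5] B done, take A[i]=32 → i++
[i=9,j=5] B done, take A[i]=33 → i++
[i=10,j=5] B done, take A[i]=37 → i++

merged[3] = 14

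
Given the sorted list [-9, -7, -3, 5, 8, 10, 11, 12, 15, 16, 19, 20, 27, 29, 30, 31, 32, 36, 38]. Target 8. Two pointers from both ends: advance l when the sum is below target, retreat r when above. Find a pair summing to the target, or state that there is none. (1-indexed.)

[1,19] -9+38=29 >8 → r--
[1,18] -9+36=27 >8 → r--
[1,17] -9+32=23 >8 → r--
[1,16] -9+31=22 >8 → r--
[1,15] -9+30=21 >8 → r--
[1,14] -9+29=20 >8 → r--
[1,13] -9+27=18 >8 → r--
[1,12] -9+20=11 >8 → r--
[1,11] -9+19=10 >8 → r--
[1,10] -9+16=7 <8 → l++
[2,10] -7+16=9 >8 → r--
[2,9] -7+15=8 → found

(-7, 15)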